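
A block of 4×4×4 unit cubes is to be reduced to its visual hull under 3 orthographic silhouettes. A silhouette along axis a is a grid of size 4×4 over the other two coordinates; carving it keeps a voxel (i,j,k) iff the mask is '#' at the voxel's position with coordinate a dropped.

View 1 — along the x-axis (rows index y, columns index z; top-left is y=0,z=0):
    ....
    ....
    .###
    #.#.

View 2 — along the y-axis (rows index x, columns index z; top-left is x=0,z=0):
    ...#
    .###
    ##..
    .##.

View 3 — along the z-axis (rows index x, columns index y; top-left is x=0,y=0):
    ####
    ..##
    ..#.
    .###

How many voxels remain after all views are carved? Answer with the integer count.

initial block: 4^3 = 64
carve view 1 (along x, YZ-mask fill 5/16): 20 voxels remain
carve view 2 (along y, XZ-mask fill 8/16): 10 voxels remain
carve view 3 (along z, XY-mask fill 10/16): 9 voxels remain

voxel count = 9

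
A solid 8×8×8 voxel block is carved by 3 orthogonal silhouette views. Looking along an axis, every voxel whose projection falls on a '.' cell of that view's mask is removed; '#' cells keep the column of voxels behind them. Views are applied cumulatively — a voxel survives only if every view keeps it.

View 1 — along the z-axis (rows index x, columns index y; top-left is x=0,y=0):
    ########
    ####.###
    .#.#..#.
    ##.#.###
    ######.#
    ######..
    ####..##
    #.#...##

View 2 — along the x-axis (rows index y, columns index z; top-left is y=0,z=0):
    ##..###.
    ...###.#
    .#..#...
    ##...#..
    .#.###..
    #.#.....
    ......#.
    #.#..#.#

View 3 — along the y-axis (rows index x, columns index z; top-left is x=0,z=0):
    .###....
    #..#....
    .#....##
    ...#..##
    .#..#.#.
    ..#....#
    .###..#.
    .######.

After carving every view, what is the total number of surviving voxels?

start: 8×8×8 = 512 voxels
carve view 1 (along z, XY-mask fill 47/64): 376 voxels remain
carve view 2 (along x, YZ-mask fill 25/64): 148 voxels remain
carve view 3 (along y, XZ-mask fill 26/64): 48 voxels remain

|visual hull| = 48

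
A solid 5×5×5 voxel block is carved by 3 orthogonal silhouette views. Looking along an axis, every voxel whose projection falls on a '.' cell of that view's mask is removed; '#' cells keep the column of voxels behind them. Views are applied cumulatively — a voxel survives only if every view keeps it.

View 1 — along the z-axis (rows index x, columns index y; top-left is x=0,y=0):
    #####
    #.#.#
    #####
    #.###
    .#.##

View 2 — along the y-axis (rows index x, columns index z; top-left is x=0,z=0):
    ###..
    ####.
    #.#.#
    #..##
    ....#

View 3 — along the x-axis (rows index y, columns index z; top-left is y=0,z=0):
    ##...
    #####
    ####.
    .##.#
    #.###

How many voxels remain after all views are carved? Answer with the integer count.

|visual hull| = 42

full grid |V| = 125
after view 1 [z-axis, 20 of 25 cells solid] → remaining = 100
after view 2 [y-axis, 14 of 25 cells solid] → remaining = 57
after view 3 [x-axis, 18 of 25 cells solid] → remaining = 42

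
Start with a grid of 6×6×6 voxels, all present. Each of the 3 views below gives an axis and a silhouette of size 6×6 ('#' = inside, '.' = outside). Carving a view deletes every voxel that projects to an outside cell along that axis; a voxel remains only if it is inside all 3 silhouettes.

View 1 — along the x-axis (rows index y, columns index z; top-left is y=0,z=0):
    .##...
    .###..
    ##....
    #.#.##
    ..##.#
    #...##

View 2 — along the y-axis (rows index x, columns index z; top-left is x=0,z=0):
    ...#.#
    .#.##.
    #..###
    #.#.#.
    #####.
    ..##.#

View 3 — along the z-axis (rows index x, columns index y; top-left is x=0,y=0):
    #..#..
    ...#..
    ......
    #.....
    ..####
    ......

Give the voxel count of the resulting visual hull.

remaining voxels: 12

before carving: 216 voxels (6×6×6)
V1 x: intersect with YZ mask (17 set) -- 102 left
V2 y: intersect with XZ mask (20 set) -- 54 left
V3 z: intersect with XY mask (8 set) -- 12 left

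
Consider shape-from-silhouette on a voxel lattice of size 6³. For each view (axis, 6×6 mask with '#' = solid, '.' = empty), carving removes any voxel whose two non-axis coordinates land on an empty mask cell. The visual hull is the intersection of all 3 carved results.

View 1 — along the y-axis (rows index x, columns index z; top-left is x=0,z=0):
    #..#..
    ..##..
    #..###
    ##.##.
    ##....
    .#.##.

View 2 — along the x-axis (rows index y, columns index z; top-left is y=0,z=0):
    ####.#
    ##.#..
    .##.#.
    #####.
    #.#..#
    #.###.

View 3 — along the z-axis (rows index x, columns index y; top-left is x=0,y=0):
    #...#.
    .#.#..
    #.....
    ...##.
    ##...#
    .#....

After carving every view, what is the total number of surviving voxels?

voxel count = 21

start: 6×6×6 = 216 voxels
after view 1 [y-axis, 17 of 36 cells solid] → remaining = 102
after view 2 [x-axis, 23 of 36 cells solid] → remaining = 68
after view 3 [z-axis, 11 of 36 cells solid] → remaining = 21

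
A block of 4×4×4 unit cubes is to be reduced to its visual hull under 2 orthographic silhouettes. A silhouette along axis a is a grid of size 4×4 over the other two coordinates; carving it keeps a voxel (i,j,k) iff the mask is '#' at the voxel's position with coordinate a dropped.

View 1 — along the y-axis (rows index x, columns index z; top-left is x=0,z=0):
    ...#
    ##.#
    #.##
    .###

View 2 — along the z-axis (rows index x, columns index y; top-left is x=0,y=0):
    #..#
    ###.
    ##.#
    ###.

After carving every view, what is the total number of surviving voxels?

start: 4×4×4 = 64 voxels
carve view 1 (along y, XZ-mask fill 10/16): 40 voxels remain
carve view 2 (along z, XY-mask fill 11/16): 29 voxels remain

remaining voxels: 29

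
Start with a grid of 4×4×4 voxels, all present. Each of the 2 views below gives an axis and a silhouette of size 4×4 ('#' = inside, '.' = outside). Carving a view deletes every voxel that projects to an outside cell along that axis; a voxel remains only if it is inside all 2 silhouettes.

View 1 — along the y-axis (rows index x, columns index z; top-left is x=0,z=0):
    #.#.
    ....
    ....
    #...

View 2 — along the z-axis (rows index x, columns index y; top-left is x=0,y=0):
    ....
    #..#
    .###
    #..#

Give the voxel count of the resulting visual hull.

initial block: 4^3 = 64
  1. axis=1 (XZ plane), |mask|=3  ⇒  voxels=12
  2. axis=2 (XY plane), |mask|=7  ⇒  voxels=2

|visual hull| = 2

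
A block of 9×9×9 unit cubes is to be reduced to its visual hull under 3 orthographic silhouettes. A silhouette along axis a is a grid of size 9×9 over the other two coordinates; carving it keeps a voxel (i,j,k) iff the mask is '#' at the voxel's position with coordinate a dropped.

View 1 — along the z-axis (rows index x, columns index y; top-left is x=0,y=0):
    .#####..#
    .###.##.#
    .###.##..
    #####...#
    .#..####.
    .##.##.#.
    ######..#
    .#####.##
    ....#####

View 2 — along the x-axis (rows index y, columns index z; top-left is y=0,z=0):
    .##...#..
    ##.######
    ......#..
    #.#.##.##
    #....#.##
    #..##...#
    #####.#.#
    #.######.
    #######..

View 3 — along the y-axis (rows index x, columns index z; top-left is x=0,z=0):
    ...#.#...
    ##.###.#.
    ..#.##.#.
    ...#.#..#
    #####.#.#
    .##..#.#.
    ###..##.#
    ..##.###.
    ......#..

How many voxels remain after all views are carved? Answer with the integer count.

voxel count = 126

initial block: 9^3 = 729
V1 z: intersect with XY mask (52 set) -- 468 left
V2 x: intersect with YZ mask (47 set) -- 271 left
V3 y: intersect with XZ mask (38 set) -- 126 left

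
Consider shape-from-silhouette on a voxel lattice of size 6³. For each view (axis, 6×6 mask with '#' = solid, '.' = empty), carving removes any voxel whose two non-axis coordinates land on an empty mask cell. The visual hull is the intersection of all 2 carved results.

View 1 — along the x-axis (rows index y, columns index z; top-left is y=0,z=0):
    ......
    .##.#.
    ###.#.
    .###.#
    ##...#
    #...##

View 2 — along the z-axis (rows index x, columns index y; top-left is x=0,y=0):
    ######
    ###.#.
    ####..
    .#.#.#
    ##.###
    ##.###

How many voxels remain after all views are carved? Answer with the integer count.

voxel count = 74

initial block: 6^3 = 216
[1] x-view keeps 17 columns → grid now 102
[2] z-view keeps 27 columns → grid now 74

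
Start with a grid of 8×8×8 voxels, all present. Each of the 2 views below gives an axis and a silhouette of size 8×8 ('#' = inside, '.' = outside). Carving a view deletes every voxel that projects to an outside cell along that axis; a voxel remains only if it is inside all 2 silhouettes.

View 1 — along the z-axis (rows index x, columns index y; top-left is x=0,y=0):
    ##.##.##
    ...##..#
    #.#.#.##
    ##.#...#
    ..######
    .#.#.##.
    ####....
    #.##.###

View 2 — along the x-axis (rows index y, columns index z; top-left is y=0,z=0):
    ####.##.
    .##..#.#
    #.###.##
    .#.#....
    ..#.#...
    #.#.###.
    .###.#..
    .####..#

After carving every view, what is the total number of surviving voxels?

before carving: 512 voxels (8×8×8)
step 1: project along z, AND mask (38/64) → |grid| = 304
step 2: project along x, AND mask (34/64) → |grid| = 157

remaining voxels: 157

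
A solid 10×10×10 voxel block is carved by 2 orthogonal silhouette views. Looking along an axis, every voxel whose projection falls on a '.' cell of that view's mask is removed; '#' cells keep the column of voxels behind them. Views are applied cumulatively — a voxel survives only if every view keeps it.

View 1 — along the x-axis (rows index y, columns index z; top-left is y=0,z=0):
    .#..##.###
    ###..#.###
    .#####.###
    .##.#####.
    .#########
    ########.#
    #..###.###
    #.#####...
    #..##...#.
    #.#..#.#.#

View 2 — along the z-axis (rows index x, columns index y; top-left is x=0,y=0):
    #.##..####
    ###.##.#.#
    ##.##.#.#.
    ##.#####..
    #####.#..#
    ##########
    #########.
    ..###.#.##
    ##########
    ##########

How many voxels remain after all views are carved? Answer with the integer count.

540 voxels

start: 10×10×10 = 1000 voxels
carve view 1 (along x, YZ-mask fill 68/100): 680 voxels remain
carve view 2 (along z, XY-mask fill 79/100): 540 voxels remain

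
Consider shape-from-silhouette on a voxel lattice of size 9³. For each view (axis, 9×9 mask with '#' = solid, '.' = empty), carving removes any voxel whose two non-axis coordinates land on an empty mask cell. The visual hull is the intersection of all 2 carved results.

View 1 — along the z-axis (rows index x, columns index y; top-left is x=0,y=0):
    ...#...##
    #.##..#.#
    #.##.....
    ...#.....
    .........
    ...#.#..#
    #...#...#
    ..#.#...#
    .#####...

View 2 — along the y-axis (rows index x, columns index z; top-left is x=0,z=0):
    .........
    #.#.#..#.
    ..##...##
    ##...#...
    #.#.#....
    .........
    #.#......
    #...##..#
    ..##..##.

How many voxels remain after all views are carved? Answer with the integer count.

before carving: 729 voxels (9×9×9)
V1 z: intersect with XY mask (26 set) -- 234 left
V2 y: intersect with XZ mask (24 set) -- 73 left

73 voxels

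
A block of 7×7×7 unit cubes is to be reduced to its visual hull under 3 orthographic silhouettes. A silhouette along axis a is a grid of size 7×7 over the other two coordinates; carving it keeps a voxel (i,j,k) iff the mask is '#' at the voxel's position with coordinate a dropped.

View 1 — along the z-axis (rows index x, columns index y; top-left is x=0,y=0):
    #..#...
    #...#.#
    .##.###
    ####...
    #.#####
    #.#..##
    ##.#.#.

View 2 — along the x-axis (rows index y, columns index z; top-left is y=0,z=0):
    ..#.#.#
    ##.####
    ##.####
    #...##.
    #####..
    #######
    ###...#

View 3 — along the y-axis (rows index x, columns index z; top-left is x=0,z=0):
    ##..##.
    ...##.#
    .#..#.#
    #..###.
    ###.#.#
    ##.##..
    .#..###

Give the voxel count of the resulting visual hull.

initial block: 7^3 = 343
step 1: project along z, AND mask (28/49) → |grid| = 196
step 2: project along x, AND mask (34/49) → |grid| = 131
step 3: project along y, AND mask (27/49) → |grid| = 79

remaining voxels: 79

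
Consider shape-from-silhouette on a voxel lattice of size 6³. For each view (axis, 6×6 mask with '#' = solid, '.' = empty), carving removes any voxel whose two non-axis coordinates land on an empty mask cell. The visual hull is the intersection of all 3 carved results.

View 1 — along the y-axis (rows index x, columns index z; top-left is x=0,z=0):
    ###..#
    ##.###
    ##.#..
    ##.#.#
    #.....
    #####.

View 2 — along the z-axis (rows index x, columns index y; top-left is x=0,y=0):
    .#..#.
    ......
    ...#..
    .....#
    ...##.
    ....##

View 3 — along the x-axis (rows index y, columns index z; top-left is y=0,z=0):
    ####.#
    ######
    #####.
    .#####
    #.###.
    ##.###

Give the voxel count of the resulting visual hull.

before carving: 216 voxels (6×6×6)
carve view 1 (along y, XZ-mask fill 22/36): 132 voxels remain
carve view 2 (along z, XY-mask fill 8/36): 27 voxels remain
carve view 3 (along x, YZ-mask fill 30/36): 21 voxels remain

voxel count = 21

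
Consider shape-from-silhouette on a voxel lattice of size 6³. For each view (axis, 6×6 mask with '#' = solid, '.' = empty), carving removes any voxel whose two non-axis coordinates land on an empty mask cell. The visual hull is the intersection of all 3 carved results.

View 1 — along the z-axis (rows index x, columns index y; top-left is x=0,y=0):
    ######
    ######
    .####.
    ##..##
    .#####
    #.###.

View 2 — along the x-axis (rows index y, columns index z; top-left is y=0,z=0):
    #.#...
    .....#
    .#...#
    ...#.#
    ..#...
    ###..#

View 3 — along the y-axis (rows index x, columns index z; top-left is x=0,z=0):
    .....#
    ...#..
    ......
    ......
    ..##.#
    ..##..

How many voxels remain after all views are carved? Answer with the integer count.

start: 6×6×6 = 216 voxels
carve view 1 (along z, XY-mask fill 29/36): 174 voxels remain
carve view 2 (along x, YZ-mask fill 12/36): 55 voxels remain
carve view 3 (along y, XZ-mask fill 7/36): 15 voxels remain

voxel count = 15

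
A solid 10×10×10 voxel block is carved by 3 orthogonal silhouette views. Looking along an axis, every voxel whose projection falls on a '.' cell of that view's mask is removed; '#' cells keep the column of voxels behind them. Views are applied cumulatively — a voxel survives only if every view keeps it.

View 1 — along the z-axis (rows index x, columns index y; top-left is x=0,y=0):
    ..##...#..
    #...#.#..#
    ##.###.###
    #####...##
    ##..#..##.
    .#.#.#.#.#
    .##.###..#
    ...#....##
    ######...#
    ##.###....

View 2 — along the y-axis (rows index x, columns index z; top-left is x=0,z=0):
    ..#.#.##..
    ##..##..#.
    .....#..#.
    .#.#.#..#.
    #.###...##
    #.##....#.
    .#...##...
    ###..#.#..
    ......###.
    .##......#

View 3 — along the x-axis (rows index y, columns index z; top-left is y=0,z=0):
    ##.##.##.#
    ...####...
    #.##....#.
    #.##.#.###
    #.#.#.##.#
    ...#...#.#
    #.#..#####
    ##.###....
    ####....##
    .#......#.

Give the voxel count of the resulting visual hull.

92 voxels

full grid |V| = 1000
step 1: project along z, AND mask (53/100) → |grid| = 530
step 2: project along y, AND mask (39/100) → |grid| = 195
step 3: project along x, AND mask (51/100) → |grid| = 92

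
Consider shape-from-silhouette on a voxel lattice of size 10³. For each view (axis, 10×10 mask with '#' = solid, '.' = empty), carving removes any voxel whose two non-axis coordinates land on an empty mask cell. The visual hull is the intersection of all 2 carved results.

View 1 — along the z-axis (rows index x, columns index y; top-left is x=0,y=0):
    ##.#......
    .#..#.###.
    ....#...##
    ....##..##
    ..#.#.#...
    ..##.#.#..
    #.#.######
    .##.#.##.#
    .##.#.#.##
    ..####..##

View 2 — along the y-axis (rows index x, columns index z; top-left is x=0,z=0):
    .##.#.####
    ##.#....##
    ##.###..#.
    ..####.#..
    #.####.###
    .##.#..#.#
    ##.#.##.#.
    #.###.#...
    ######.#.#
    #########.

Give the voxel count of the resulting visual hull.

|visual hull| = 308

full grid |V| = 1000
V1 z: intersect with XY mask (48 set) -- 480 left
V2 y: intersect with XZ mask (64 set) -- 308 left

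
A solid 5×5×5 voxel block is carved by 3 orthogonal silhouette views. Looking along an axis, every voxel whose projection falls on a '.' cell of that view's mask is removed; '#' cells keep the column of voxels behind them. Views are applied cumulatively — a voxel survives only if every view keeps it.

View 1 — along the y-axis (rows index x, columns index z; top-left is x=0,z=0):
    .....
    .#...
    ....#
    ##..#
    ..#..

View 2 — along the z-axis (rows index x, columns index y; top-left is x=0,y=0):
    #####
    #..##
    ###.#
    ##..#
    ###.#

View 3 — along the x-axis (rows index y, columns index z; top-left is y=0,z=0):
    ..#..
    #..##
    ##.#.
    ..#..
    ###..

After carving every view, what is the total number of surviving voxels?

|visual hull| = 8

before carving: 125 voxels (5×5×5)
  1. axis=1 (XZ plane), |mask|=6  ⇒  voxels=30
  2. axis=2 (XY plane), |mask|=19  ⇒  voxels=20
  3. axis=0 (YZ plane), |mask|=11  ⇒  voxels=8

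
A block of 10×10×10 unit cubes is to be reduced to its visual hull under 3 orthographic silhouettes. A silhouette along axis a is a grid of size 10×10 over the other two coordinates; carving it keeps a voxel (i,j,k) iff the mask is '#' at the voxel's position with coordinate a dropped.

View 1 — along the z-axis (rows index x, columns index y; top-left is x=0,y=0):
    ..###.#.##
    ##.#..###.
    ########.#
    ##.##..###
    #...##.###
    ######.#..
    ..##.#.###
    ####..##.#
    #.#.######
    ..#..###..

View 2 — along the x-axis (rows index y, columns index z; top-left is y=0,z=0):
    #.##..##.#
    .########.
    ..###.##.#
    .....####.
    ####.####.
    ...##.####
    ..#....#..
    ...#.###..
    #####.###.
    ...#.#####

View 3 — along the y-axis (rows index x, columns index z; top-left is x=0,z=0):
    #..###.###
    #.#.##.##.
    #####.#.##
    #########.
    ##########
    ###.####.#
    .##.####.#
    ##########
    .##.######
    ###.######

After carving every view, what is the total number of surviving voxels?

before carving: 1000 voxels (10×10×10)
step 1: project along z, AND mask (66/100) → |grid| = 660
step 2: project along x, AND mask (58/100) → |grid| = 374
step 3: project along y, AND mask (82/100) → |grid| = 302

voxel count = 302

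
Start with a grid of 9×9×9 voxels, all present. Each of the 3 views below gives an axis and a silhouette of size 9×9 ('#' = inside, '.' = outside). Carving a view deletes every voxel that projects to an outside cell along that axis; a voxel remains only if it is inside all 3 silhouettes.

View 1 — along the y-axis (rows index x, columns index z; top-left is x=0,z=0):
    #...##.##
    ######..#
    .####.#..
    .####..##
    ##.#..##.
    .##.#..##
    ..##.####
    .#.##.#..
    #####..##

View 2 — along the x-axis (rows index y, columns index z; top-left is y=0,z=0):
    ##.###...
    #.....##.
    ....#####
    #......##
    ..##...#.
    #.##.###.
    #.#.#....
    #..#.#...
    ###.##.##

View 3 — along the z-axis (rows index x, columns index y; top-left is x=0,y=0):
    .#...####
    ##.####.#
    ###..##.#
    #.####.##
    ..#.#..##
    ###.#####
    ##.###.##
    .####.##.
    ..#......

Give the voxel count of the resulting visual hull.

initial block: 9^3 = 729
[1] y-view keeps 50 columns → grid now 450
[2] x-view keeps 38 columns → grid now 203
[3] z-view keeps 51 columns → grid now 126

126 voxels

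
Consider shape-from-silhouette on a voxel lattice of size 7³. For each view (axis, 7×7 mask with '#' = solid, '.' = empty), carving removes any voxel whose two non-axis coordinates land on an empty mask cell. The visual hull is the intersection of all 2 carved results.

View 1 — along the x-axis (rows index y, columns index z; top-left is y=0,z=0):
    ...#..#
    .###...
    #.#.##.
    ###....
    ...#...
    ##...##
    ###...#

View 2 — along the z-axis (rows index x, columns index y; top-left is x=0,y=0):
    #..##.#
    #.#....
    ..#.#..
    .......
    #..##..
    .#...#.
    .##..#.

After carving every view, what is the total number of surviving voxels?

|visual hull| = 45

before carving: 343 voxels (7×7×7)
step 1: project along x, AND mask (21/49) → |grid| = 147
step 2: project along z, AND mask (16/49) → |grid| = 45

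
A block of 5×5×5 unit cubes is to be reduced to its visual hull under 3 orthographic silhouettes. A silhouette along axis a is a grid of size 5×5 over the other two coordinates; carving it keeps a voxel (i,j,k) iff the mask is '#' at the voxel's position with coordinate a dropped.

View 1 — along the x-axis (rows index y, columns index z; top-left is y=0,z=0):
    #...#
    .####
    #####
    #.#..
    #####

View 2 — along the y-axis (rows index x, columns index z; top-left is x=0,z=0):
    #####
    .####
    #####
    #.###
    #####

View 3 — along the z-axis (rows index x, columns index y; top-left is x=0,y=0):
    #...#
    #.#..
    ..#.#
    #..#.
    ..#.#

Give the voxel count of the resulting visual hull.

initial block: 5^3 = 125
[1] x-view keeps 18 columns → grid now 90
[2] y-view keeps 23 columns → grid now 83
[3] z-view keeps 10 columns → grid now 36

36 voxels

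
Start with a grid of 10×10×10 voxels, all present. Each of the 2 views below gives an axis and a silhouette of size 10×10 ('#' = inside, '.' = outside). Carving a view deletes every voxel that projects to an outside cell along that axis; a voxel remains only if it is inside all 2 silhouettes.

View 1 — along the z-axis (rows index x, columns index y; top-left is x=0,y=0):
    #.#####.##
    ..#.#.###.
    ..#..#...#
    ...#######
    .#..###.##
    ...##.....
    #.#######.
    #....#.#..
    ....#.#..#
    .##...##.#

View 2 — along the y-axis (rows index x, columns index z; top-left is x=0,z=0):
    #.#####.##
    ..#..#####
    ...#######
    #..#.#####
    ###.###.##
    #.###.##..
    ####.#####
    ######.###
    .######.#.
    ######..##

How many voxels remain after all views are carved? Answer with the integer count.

384 voxels

initial block: 10^3 = 1000
  1. axis=2 (XY plane), |mask|=50  ⇒  voxels=500
  2. axis=1 (XZ plane), |mask|=75  ⇒  voxels=384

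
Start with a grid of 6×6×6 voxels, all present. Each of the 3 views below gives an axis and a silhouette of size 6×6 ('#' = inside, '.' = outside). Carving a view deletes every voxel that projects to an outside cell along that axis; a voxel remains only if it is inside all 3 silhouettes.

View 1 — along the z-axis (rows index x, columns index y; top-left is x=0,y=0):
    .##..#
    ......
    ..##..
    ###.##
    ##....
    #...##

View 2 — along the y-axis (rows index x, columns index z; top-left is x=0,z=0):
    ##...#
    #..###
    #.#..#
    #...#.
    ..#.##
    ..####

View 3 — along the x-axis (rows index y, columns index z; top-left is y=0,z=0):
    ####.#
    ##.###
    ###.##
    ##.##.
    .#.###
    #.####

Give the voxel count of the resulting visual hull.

remaining voxels: 34

full grid |V| = 216
  1. axis=2 (XY plane), |mask|=15  ⇒  voxels=90
  2. axis=1 (XZ plane), |mask|=19  ⇒  voxels=43
  3. axis=0 (YZ plane), |mask|=28  ⇒  voxels=34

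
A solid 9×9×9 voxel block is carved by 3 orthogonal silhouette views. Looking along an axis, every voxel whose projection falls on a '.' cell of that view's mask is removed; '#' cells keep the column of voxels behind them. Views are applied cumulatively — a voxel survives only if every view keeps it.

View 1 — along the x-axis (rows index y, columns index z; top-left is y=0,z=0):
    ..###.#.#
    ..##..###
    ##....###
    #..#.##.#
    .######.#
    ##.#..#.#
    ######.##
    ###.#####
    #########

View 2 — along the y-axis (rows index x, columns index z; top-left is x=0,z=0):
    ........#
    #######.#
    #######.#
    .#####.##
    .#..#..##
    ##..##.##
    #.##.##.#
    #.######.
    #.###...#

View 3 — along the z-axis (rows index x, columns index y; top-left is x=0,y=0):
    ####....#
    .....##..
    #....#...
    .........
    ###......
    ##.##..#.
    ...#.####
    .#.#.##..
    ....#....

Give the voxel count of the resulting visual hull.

97 voxels

start: 9×9×9 = 729 voxels
  1. axis=0 (YZ plane), |mask|=57  ⇒  voxels=513
  2. axis=1 (XZ plane), |mask|=52  ⇒  voxels=333
  3. axis=2 (XY plane), |mask|=27  ⇒  voxels=97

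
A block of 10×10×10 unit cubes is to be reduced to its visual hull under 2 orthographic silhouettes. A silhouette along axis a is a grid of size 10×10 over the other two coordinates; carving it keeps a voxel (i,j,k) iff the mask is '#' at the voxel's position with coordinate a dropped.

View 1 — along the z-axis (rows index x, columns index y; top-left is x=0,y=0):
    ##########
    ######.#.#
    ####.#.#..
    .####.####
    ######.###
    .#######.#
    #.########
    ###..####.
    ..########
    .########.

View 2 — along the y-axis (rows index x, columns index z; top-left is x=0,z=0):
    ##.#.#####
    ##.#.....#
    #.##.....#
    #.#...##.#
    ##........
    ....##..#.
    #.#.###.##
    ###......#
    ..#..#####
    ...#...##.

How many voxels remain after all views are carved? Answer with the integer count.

initial block: 10^3 = 1000
carve view 1 (along z, XY-mask fill 81/100): 810 voxels remain
carve view 2 (along y, XZ-mask fill 46/100): 381 voxels remain

voxel count = 381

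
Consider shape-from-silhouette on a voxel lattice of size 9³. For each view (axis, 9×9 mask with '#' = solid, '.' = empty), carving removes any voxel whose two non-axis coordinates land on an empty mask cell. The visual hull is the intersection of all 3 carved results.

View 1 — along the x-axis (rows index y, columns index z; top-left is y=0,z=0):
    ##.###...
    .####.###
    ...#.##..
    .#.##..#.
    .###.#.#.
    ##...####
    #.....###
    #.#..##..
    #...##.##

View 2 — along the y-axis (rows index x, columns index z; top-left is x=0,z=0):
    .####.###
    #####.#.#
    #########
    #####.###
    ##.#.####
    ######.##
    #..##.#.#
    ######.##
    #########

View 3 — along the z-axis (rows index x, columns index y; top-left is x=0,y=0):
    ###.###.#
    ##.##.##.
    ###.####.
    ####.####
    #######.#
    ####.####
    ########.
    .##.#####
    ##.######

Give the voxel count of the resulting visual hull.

full grid |V| = 729
V1 x: intersect with YZ mask (43 set) -- 387 left
V2 y: intersect with XZ mask (68 set) -- 321 left
V3 z: intersect with XY mask (67 set) -- 270 left

|visual hull| = 270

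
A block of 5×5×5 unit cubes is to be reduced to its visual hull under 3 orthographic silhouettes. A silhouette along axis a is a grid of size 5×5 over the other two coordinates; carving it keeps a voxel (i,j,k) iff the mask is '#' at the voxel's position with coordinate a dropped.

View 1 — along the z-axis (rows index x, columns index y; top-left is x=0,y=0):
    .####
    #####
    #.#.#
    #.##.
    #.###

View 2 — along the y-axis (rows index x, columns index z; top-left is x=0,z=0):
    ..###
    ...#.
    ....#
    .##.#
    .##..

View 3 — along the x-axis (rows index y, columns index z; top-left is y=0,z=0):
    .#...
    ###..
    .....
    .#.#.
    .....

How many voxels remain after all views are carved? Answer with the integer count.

full grid |V| = 125
[1] z-view keeps 19 columns → grid now 95
[2] y-view keeps 10 columns → grid now 37
[3] x-view keeps 6 columns → grid now 7

remaining voxels: 7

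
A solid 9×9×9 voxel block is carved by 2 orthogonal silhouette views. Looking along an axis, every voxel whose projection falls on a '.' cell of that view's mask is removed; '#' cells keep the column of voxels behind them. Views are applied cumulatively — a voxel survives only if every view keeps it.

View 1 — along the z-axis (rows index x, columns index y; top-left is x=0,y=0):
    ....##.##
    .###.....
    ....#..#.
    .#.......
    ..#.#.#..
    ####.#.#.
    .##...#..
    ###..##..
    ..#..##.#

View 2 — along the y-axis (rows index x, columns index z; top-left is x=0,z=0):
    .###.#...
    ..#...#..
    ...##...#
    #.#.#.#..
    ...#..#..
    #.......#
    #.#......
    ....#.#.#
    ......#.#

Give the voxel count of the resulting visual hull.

start: 9×9×9 = 729 voxels
  1. axis=2 (XY plane), |mask|=31  ⇒  voxels=279
  2. axis=1 (XZ plane), |mask|=24  ⇒  voxels=79

remaining voxels: 79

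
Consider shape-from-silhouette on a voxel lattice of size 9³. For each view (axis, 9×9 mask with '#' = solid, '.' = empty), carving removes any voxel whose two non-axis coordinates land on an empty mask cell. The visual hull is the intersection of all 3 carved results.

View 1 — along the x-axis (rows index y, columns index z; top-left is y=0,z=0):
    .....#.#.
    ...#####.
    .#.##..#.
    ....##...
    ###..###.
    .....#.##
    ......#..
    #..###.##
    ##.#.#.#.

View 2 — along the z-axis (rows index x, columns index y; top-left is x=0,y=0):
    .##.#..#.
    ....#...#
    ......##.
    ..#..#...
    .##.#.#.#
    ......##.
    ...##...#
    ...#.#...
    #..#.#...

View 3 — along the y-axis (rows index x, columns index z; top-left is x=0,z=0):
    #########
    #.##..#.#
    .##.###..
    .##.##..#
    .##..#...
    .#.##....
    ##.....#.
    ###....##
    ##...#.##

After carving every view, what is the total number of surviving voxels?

voxel count = 56

start: 9×9×9 = 729 voxels
V1 x: intersect with YZ mask (34 set) -- 306 left
V2 z: intersect with XY mask (25 set) -- 99 left
V3 y: intersect with XZ mask (43 set) -- 56 left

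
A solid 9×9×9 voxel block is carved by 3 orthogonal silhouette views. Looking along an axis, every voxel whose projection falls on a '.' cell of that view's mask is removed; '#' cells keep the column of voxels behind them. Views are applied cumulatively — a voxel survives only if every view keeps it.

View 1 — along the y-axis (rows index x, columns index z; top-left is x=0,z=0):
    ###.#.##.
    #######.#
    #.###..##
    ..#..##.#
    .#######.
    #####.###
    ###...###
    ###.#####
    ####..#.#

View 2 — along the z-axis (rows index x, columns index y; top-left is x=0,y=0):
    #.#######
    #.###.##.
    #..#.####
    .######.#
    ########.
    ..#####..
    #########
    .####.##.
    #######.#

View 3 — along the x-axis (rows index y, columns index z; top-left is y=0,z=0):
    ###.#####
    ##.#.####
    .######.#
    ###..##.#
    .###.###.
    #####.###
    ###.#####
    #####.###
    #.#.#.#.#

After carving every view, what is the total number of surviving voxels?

remaining voxels: 331

start: 9×9×9 = 729 voxels
after view 1 [y-axis, 59 of 81 cells solid] → remaining = 531
after view 2 [z-axis, 63 of 81 cells solid] → remaining = 406
after view 3 [x-axis, 63 of 81 cells solid] → remaining = 331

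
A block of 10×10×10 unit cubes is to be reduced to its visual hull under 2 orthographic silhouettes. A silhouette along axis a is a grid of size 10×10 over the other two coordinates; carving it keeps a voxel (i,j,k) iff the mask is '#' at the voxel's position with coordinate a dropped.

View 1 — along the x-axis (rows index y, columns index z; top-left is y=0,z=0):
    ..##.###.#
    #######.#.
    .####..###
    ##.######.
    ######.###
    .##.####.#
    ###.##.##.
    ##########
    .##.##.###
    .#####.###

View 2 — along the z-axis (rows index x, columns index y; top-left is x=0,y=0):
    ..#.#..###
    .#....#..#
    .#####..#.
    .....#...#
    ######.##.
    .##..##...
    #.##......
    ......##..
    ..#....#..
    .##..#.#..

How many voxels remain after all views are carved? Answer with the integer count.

remaining voxels: 303

before carving: 1000 voxels (10×10×10)
  1. axis=0 (YZ plane), |mask|=77  ⇒  voxels=770
  2. axis=2 (XY plane), |mask|=39  ⇒  voxels=303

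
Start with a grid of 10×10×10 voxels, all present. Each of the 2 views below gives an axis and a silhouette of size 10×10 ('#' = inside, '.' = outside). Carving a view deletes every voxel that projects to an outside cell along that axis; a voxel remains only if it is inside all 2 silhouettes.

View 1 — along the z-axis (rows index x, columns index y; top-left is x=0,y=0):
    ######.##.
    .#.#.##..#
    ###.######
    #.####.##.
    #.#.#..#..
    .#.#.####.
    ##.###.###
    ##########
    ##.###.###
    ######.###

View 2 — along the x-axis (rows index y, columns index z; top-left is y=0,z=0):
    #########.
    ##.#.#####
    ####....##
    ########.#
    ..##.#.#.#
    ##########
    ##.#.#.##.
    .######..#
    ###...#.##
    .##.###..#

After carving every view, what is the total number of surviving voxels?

545 voxels

before carving: 1000 voxels (10×10×10)
after view 1 [z-axis, 74 of 100 cells solid] → remaining = 740
after view 2 [x-axis, 72 of 100 cells solid] → remaining = 545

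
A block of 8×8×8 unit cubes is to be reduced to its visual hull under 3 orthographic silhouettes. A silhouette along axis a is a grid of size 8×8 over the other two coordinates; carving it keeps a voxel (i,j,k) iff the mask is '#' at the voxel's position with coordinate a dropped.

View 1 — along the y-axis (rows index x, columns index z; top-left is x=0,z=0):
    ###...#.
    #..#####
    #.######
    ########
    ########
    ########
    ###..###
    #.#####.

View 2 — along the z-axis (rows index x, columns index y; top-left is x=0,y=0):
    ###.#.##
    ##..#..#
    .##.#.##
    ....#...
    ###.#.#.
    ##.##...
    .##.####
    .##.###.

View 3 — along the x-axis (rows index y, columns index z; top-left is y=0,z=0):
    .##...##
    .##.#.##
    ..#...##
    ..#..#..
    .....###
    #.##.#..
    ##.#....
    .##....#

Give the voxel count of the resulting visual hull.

before carving: 512 voxels (8×8×8)
[1] y-view keeps 53 columns → grid now 424
[2] z-view keeps 36 columns → grid now 229
[3] x-view keeps 27 columns → grid now 102

|visual hull| = 102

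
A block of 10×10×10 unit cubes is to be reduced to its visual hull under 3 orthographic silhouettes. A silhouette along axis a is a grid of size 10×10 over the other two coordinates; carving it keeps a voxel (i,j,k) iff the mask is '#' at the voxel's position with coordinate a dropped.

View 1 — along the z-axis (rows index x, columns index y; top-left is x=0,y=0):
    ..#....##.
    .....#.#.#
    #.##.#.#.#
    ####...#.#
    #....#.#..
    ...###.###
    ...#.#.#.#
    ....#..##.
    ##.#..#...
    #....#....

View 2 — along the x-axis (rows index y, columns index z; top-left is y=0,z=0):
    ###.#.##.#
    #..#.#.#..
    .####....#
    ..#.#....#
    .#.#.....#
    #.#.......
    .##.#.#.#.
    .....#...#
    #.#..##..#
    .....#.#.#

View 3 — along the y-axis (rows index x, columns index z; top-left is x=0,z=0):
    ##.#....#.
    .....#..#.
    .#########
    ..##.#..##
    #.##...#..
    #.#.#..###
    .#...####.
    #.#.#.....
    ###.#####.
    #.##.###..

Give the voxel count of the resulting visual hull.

remaining voxels: 82

start: 10×10×10 = 1000 voxels
carve view 1 (along z, XY-mask fill 40/100): 400 voxels remain
carve view 2 (along x, YZ-mask fill 39/100): 142 voxels remain
carve view 3 (along y, XZ-mask fill 52/100): 82 voxels remain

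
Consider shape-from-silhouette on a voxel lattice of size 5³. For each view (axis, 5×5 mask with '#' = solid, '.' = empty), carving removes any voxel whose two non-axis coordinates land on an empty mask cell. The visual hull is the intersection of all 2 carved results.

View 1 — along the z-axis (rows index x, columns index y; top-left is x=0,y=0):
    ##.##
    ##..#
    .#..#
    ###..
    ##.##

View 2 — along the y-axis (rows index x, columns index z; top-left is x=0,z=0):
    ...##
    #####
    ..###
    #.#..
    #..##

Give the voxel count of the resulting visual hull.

initial block: 5^3 = 125
  1. axis=2 (XY plane), |mask|=16  ⇒  voxels=80
  2. axis=1 (XZ plane), |mask|=15  ⇒  voxels=47

remaining voxels: 47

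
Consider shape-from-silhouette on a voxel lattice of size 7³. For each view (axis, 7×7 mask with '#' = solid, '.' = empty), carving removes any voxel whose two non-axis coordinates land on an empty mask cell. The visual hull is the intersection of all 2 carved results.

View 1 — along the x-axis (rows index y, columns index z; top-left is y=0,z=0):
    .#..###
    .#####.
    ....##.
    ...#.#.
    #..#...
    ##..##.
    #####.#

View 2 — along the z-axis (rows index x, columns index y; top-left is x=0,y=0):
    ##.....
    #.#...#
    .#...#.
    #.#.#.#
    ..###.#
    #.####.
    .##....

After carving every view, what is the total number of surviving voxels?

remaining voxels: 77

start: 7×7×7 = 343 voxels
  1. axis=0 (YZ plane), |mask|=25  ⇒  voxels=175
  2. axis=2 (XY plane), |mask|=22  ⇒  voxels=77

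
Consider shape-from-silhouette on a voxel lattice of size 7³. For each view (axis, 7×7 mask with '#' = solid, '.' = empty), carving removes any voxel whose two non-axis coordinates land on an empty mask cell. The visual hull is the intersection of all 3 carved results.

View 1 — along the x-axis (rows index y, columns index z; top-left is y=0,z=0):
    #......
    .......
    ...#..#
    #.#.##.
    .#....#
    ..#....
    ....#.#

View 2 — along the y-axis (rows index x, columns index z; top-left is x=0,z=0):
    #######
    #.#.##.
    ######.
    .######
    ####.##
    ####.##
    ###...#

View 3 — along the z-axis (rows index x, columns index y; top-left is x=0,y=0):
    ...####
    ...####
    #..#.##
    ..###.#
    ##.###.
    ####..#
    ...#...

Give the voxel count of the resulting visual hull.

remaining voxels: 47

before carving: 343 voxels (7×7×7)
step 1: project along x, AND mask (12/49) → |grid| = 84
step 2: project along y, AND mask (39/49) → |grid| = 66
step 3: project along z, AND mask (27/49) → |grid| = 47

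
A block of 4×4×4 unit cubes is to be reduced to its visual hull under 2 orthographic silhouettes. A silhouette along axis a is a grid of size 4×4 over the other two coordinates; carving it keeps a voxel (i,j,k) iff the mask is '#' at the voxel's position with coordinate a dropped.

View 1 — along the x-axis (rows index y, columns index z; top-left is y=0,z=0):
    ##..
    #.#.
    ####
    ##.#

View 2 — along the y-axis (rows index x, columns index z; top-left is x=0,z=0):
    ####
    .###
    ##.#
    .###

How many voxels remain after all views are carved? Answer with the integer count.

voxel count = 34

start: 4×4×4 = 64 voxels
V1 x: intersect with YZ mask (11 set) -- 44 left
V2 y: intersect with XZ mask (13 set) -- 34 left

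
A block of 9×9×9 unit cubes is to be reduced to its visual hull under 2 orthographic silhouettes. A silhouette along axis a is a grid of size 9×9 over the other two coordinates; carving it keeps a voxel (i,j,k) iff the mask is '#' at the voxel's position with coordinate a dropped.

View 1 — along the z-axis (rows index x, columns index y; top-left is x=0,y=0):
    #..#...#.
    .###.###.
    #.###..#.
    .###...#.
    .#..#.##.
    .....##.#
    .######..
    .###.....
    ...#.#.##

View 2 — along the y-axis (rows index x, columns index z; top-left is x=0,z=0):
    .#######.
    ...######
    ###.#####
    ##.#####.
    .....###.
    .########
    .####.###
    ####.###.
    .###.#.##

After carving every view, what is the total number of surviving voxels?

before carving: 729 voxels (9×9×9)
  1. axis=2 (XY plane), |mask|=38  ⇒  voxels=342
  2. axis=1 (XZ plane), |mask|=59  ⇒  voxels=248

remaining voxels: 248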